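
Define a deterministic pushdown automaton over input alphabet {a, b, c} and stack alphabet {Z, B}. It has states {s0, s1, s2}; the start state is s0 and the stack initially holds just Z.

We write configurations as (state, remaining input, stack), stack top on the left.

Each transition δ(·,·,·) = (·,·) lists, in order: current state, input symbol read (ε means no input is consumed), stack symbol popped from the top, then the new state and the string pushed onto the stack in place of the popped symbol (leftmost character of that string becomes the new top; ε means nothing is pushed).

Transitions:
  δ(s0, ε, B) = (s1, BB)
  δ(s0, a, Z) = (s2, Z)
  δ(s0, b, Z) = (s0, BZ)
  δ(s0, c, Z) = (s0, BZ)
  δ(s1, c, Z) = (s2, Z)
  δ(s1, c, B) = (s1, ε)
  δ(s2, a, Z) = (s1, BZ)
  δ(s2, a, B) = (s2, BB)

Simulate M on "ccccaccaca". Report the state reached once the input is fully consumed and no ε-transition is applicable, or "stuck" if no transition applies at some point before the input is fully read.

stuck

(s0, ccccaccaca, Z)
  read c, top Z: go to s0, push BZ → (s0, cccaccaca, BZ)
  ε-move, top B: go to s1, push BB → (s1, cccaccaca, BBZ)
  read c, top B: go to s1, push ε → (s1, ccaccaca, BZ)
  read c, top B: go to s1, push ε → (s1, caccaca, Z)
  read c, top Z: go to s2, push Z → (s2, accaca, Z)
  read a, top Z: go to s1, push BZ → (s1, ccaca, BZ)
  read c, top B: go to s1, push ε → (s1, caca, Z)
  read c, top Z: go to s2, push Z → (s2, aca, Z)
  read a, top Z: go to s1, push BZ → (s1, ca, BZ)
  read c, top B: go to s1, push ε → (s1, a, Z)
No transition for (s1, a, top Z); M blocks with input a remaining.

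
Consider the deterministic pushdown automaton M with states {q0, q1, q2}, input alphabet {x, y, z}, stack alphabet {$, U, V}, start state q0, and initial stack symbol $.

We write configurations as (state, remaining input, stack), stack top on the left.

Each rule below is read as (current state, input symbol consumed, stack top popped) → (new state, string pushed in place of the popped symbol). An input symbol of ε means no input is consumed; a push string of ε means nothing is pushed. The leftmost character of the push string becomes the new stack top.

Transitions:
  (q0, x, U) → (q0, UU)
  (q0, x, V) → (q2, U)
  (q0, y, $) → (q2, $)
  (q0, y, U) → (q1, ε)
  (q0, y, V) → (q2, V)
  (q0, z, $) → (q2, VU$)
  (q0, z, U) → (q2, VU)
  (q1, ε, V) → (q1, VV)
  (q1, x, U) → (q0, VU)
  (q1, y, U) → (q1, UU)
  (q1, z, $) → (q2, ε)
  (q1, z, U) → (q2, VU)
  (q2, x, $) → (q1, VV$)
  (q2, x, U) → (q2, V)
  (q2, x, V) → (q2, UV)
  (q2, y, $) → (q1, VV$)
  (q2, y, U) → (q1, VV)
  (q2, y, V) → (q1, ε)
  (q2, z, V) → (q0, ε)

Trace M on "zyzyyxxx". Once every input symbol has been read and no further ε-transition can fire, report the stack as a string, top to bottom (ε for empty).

(q0, zyzyyxxx, $)
  read z, top $: go to q2, push VU$ → (q2, yzyyxxx, VU$)
  read y, top V: go to q1, push ε → (q1, zyyxxx, U$)
  read z, top U: go to q2, push VU → (q2, yyxxx, VU$)
  read y, top V: go to q1, push ε → (q1, yxxx, U$)
  read y, top U: go to q1, push UU → (q1, xxx, UU$)
  read x, top U: go to q0, push VU → (q0, xx, VUU$)
  read x, top V: go to q2, push U → (q2, x, UUU$)
  read x, top U: go to q2, push V → (q2, ε, VUU$)
All input consumed in state q2 with stack VUU$.

VUU$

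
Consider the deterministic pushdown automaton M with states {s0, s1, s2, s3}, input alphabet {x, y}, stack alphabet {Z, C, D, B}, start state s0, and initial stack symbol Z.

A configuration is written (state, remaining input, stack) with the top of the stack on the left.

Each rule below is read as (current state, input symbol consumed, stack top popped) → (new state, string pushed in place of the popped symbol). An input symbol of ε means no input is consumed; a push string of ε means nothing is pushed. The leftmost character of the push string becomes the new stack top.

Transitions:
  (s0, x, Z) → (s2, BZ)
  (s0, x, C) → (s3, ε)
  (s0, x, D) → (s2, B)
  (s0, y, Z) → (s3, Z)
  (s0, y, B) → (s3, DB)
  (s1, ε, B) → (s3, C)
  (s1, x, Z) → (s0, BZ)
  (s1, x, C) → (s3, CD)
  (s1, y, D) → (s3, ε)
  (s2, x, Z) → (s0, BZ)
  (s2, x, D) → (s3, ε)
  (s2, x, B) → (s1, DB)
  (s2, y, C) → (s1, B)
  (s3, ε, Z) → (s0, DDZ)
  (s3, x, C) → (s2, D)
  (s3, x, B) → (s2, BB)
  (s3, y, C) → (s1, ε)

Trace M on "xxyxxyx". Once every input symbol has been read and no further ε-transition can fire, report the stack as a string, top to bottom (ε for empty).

BBBZ

(s0, xxyxxyx, Z)
  read x, top Z: go to s2, push BZ → (s2, xyxxyx, BZ)
  read x, top B: go to s1, push DB → (s1, yxxyx, DBZ)
  read y, top D: go to s3, push ε → (s3, xxyx, BZ)
  read x, top B: go to s2, push BB → (s2, xyx, BBZ)
  read x, top B: go to s1, push DB → (s1, yx, DBBZ)
  read y, top D: go to s3, push ε → (s3, x, BBZ)
  read x, top B: go to s2, push BB → (s2, ε, BBBZ)
All input consumed in state s2 with stack BBBZ.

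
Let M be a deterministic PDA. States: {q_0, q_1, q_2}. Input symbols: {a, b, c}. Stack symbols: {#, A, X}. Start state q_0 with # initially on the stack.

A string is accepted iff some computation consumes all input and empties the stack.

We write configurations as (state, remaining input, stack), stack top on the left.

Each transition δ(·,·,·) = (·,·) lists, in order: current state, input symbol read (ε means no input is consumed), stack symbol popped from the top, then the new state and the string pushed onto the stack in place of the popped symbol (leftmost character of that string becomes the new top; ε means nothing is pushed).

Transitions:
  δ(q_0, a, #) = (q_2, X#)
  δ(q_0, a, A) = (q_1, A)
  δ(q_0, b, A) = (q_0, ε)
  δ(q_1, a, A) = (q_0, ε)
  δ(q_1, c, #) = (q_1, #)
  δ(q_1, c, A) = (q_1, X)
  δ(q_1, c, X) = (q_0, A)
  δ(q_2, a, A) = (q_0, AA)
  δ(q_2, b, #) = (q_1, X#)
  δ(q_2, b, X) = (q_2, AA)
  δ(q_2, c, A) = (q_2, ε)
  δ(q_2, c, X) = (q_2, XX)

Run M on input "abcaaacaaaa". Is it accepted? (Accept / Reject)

Reject

(q_0, abcaaacaaaa, #)
  read a, top #: go to q_2, push X# → (q_2, bcaaacaaaa, X#)
  read b, top X: go to q_2, push AA → (q_2, caaacaaaa, AA#)
  read c, top A: go to q_2, push ε → (q_2, aaacaaaa, A#)
  read a, top A: go to q_0, push AA → (q_0, aacaaaa, AA#)
  read a, top A: go to q_1, push A → (q_1, acaaaa, AA#)
  read a, top A: go to q_0, push ε → (q_0, caaaa, A#)
No transition applies at (q_0, caaaa, A#); input not fully consumed.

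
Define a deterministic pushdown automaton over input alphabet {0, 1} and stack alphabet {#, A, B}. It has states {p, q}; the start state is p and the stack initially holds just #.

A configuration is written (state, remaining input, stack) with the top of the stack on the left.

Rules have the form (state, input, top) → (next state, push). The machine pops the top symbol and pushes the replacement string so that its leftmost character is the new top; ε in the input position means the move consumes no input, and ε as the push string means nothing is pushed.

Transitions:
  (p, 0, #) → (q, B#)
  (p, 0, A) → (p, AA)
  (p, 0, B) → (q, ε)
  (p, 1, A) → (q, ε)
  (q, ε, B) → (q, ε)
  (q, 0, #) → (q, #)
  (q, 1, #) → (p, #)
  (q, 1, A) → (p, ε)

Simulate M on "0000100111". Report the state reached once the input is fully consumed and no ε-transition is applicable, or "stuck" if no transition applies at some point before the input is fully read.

(p, 0000100111, #) ⊢ (q, 000100111, B#) ⊢ (q, 000100111, #) ⊢ (q, 00100111, #) ⊢ (q, 0100111, #) ⊢ (q, 100111, #) ⊢ (p, 00111, #) ⊢ (q, 0111, B#) ⊢ (q, 0111, #) ⊢ (q, 111, #) ⊢ (p, 11, #)
No transition for (p, 1, top #); M blocks with input 11 remaining.

stuck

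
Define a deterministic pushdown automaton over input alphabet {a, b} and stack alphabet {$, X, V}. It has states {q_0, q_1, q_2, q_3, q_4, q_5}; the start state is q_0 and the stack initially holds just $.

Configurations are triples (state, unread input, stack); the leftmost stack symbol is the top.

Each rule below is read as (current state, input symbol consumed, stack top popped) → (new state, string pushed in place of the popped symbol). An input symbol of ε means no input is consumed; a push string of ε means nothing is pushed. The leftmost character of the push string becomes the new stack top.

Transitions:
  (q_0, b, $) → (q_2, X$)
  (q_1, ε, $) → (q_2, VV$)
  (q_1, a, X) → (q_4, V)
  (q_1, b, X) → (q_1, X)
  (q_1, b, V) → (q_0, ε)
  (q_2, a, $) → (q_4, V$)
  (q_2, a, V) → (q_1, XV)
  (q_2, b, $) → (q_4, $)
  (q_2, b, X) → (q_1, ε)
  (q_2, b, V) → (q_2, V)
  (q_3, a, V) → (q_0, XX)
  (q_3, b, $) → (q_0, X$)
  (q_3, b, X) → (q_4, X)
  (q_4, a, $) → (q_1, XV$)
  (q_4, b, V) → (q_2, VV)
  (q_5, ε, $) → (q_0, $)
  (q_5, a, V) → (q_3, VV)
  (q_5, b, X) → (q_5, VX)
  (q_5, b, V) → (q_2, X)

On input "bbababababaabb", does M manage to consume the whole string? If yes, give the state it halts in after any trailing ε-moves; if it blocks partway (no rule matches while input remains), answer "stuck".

(q_0, bbababababaabb, $)
  read b, top $: go to q_2, push X$ → (q_2, bababababaabb, X$)
  read b, top X: go to q_1, push ε → (q_1, ababababaabb, $)
  ε-move, top $: go to q_2, push VV$ → (q_2, ababababaabb, VV$)
  read a, top V: go to q_1, push XV → (q_1, babababaabb, XVV$)
  read b, top X: go to q_1, push X → (q_1, abababaabb, XVV$)
  read a, top X: go to q_4, push V → (q_4, bababaabb, VVV$)
  read b, top V: go to q_2, push VV → (q_2, ababaabb, VVVV$)
  read a, top V: go to q_1, push XV → (q_1, babaabb, XVVVV$)
  read b, top X: go to q_1, push X → (q_1, abaabb, XVVVV$)
  read a, top X: go to q_4, push V → (q_4, baabb, VVVVV$)
  read b, top V: go to q_2, push VV → (q_2, aabb, VVVVVV$)
  read a, top V: go to q_1, push XV → (q_1, abb, XVVVVVV$)
  read a, top X: go to q_4, push V → (q_4, bb, VVVVVVV$)
  read b, top V: go to q_2, push VV → (q_2, b, VVVVVVVV$)
  read b, top V: go to q_2, push V → (q_2, ε, VVVVVVVV$)
All input consumed; M is in state q_2.

q_2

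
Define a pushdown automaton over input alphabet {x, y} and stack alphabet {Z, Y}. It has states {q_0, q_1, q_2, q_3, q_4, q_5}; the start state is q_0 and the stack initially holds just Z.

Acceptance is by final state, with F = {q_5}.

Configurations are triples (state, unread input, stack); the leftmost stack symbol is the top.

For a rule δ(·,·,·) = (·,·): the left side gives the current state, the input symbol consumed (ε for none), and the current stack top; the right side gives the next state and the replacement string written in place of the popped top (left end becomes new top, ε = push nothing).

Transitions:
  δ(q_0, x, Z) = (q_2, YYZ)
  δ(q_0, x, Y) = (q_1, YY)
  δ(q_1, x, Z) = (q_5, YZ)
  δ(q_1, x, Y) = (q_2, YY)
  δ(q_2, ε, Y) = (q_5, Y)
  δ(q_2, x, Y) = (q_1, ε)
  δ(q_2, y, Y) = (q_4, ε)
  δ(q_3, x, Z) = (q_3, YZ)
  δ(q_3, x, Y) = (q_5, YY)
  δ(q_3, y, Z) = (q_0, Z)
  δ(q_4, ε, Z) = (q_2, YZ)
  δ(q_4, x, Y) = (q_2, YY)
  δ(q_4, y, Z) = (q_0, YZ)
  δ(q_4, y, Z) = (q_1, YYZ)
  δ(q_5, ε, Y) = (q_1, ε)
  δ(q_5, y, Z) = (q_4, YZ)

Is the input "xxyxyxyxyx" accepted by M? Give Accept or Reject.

Accept

One accepting computation: (q_0, xxyxyxyxyx, Z) ⊢ (q_2, xyxyxyxyx, YYZ) ⊢ (q_5, xyxyxyxyx, YYZ) ⊢ (q_1, xyxyxyxyx, YZ) ⊢ (q_2, yxyxyxyx, YYZ) ⊢ (q_4, xyxyxyx, YZ) ⊢ (q_2, yxyxyx, YYZ) ⊢ (q_4, xyxyx, YZ) ⊢ (q_2, yxyx, YYZ) ⊢ (q_4, xyx, YZ) ⊢ (q_2, yx, YYZ) ⊢ (q_4, x, YZ) ⊢ (q_2, ε, YYZ) ⊢ (q_5, ε, YYZ)
All input consumed and state q_5 ∈ F.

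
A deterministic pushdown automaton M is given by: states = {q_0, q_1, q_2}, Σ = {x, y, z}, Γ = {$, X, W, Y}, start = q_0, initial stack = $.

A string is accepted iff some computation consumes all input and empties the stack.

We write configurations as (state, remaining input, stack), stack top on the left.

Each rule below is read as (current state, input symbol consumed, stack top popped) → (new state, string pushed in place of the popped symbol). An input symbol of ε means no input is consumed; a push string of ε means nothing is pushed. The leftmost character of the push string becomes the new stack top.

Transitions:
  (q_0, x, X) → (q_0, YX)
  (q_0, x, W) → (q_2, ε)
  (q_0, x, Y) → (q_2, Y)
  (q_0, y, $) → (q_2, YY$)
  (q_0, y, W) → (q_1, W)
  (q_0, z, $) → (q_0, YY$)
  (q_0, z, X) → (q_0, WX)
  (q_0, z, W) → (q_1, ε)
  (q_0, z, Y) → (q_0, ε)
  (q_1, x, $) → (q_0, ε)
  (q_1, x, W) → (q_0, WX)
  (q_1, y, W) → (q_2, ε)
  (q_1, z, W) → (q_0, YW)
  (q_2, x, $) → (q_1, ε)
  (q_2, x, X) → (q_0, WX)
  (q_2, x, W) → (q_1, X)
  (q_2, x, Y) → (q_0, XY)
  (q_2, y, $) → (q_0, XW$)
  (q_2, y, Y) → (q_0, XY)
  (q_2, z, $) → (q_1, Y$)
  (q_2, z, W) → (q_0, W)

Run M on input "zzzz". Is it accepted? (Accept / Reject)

Reject

(q_0, zzzz, $) ⊢ (q_0, zzz, YY$) ⊢ (q_0, zz, Y$) ⊢ (q_0, z, $) ⊢ (q_0, ε, YY$)
All input consumed; stack is YY$, not empty, and no further ε-move applies.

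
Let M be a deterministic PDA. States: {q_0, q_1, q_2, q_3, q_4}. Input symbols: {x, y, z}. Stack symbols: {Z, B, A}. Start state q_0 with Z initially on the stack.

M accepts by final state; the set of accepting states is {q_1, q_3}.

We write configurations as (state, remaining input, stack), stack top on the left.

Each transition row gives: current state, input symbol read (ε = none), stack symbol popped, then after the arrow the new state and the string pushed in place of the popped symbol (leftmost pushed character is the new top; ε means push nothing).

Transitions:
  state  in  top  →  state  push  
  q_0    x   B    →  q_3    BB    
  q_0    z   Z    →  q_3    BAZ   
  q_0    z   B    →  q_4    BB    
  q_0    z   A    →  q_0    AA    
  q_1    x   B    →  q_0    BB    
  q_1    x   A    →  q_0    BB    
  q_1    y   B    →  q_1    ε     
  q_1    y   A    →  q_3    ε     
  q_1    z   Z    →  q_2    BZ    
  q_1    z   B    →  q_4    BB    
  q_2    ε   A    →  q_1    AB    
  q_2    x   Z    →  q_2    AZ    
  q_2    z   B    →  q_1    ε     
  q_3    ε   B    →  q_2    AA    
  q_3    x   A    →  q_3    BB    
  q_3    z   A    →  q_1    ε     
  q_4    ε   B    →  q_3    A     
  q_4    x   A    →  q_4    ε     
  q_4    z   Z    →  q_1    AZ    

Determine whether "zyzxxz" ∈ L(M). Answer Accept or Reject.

Reject

(q_0, zyzxxz, Z) ⊢ (q_3, yzxxz, BAZ) ⊢ (q_2, yzxxz, AAAZ) ⊢ (q_1, yzxxz, ABAAZ) ⊢ (q_3, zxxz, BAAZ) ⊢ (q_2, zxxz, AAAAZ) ⊢ (q_1, zxxz, ABAAAZ)
No transition applies at (q_1, zxxz, ABAAAZ); input not fully consumed.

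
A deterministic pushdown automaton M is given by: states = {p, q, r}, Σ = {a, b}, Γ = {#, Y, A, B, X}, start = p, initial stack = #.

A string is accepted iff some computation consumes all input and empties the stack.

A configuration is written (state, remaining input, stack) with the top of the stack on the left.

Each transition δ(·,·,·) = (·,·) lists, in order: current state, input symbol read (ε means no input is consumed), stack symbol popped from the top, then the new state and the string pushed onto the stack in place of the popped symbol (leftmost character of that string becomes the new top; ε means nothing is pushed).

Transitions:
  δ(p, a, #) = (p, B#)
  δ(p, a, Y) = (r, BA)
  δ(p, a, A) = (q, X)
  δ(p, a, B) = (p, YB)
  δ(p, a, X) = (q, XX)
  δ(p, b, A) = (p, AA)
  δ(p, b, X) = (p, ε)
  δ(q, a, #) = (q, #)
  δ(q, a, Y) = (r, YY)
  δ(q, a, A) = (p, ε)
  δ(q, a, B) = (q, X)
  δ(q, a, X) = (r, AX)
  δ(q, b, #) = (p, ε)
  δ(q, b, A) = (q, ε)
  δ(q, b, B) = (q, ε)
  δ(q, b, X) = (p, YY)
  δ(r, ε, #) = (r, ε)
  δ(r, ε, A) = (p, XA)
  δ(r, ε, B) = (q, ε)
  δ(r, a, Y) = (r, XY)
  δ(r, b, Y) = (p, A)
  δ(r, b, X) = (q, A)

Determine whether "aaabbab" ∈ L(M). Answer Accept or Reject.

Accept

(p, aaabbab, #)
  read a, top #: go to p, push B# → (p, aabbab, B#)
  read a, top B: go to p, push YB → (p, abbab, YB#)
  read a, top Y: go to r, push BA → (r, bbab, BAB#)
  ε-move, top B: go to q, push ε → (q, bbab, AB#)
  read b, top A: go to q, push ε → (q, bab, B#)
  read b, top B: go to q, push ε → (q, ab, #)
  read a, top #: go to q, push # → (q, b, #)
  read b, top #: go to p, push ε → (p, ε, ε)
All input consumed and the stack is empty.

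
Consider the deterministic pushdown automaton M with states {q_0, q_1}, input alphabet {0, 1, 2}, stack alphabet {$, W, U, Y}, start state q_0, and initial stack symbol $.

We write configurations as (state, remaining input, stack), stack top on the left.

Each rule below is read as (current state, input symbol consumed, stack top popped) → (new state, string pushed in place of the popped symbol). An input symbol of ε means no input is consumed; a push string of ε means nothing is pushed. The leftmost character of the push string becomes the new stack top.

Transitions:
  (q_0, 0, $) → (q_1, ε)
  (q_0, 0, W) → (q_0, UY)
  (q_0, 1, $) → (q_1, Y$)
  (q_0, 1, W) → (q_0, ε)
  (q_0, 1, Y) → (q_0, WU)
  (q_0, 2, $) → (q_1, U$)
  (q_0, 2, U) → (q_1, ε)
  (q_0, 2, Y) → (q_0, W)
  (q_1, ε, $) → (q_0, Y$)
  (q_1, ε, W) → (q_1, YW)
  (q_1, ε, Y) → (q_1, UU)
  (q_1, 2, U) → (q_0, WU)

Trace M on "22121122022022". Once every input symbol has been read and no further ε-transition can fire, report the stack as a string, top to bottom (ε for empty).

WUUUU$

(q_0, 22121122022022, $)
  read 2, top $: go to q_1, push U$ → (q_1, 2121122022022, U$)
  read 2, top U: go to q_0, push WU → (q_0, 121122022022, WU$)
  read 1, top W: go to q_0, push ε → (q_0, 21122022022, U$)
  read 2, top U: go to q_1, push ε → (q_1, 1122022022, $)
  ε-move, top $: go to q_0, push Y$ → (q_0, 1122022022, Y$)
  read 1, top Y: go to q_0, push WU → (q_0, 122022022, WU$)
  read 1, top W: go to q_0, push ε → (q_0, 22022022, U$)
  read 2, top U: go to q_1, push ε → (q_1, 2022022, $)
  ε-move, top $: go to q_0, push Y$ → (q_0, 2022022, Y$)
  read 2, top Y: go to q_0, push W → (q_0, 022022, W$)
  read 0, top W: go to q_0, push UY → (q_0, 22022, UY$)
  read 2, top U: go to q_1, push ε → (q_1, 2022, Y$)
  ε-move, top Y: go to q_1, push UU → (q_1, 2022, UU$)
  read 2, top U: go to q_0, push WU → (q_0, 022, WUU$)
  read 0, top W: go to q_0, push UY → (q_0, 22, UYUU$)
  read 2, top U: go to q_1, push ε → (q_1, 2, YUU$)
  ε-move, top Y: go to q_1, push UU → (q_1, 2, UUUU$)
  read 2, top U: go to q_0, push WU → (q_0, ε, WUUUU$)
All input consumed in state q_0 with stack WUUUU$.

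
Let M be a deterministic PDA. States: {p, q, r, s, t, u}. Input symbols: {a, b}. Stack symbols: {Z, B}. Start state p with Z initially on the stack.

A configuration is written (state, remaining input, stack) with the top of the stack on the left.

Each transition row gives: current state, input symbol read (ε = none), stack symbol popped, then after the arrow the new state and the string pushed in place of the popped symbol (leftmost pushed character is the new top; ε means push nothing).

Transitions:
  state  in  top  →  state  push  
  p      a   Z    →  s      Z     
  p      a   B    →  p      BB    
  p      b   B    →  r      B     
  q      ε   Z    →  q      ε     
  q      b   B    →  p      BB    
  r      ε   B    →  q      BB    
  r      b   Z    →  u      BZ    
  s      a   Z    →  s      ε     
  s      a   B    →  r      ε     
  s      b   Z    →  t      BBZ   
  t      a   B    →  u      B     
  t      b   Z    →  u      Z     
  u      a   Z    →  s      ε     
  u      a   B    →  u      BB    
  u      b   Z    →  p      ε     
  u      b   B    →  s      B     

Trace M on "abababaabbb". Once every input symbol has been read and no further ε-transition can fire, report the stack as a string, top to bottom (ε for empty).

(p, abababaabbb, Z) ⊢ (s, bababaabbb, Z) ⊢ (t, ababaabbb, BBZ) ⊢ (u, babaabbb, BBZ) ⊢ (s, abaabbb, BBZ) ⊢ (r, baabbb, BZ) ⊢ (q, baabbb, BBZ) ⊢ (p, aabbb, BBBZ) ⊢ (p, abbb, BBBBZ) ⊢ (p, bbb, BBBBBZ) ⊢ (r, bb, BBBBBZ) ⊢ (q, bb, BBBBBBZ) ⊢ (p, b, BBBBBBBZ) ⊢ (r, ε, BBBBBBBZ) ⊢ (q, ε, BBBBBBBBZ)
All input consumed in state q with stack BBBBBBBBZ.

BBBBBBBBZ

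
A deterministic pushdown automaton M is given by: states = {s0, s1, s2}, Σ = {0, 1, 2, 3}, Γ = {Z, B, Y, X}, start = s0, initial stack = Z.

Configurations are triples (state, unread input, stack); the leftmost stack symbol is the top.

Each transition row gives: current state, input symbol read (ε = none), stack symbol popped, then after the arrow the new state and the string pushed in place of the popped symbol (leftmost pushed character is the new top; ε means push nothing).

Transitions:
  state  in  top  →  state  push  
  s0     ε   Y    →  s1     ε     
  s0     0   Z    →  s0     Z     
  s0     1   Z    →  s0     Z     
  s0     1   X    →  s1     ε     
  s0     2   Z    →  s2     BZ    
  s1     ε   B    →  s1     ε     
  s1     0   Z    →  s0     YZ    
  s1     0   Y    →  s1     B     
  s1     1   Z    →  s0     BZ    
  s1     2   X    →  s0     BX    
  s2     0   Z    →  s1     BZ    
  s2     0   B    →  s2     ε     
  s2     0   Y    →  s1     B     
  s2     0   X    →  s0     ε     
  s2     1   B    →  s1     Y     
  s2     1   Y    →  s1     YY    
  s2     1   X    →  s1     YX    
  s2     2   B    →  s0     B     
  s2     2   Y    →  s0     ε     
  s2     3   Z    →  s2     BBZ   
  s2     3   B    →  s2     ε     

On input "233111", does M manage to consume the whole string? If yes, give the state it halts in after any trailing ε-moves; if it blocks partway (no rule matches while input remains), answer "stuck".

stuck

(s0, 233111, Z)
  read 2, top Z: go to s2, push BZ → (s2, 33111, BZ)
  read 3, top B: go to s2, push ε → (s2, 3111, Z)
  read 3, top Z: go to s2, push BBZ → (s2, 111, BBZ)
  read 1, top B: go to s1, push Y → (s1, 11, YBZ)
No transition for (s1, 1, top Y); M blocks with input 11 remaining.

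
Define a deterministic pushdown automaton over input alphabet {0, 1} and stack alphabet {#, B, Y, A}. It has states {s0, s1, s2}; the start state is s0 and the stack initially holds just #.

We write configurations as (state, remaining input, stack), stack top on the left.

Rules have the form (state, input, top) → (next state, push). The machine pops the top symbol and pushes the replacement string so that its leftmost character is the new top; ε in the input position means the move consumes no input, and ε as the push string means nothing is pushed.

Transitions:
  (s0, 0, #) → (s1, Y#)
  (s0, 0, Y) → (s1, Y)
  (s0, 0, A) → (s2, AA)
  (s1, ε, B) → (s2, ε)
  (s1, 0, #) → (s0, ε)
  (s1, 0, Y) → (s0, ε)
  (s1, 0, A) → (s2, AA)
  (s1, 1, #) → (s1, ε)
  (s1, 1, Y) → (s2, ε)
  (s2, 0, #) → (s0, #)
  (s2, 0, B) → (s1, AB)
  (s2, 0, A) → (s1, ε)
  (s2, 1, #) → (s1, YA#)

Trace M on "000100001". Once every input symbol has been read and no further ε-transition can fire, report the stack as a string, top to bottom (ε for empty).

#

(s0, 000100001, #) ⊢ (s1, 00100001, Y#) ⊢ (s0, 0100001, #) ⊢ (s1, 100001, Y#) ⊢ (s2, 00001, #) ⊢ (s0, 0001, #) ⊢ (s1, 001, Y#) ⊢ (s0, 01, #) ⊢ (s1, 1, Y#) ⊢ (s2, ε, #)
All input consumed in state s2 with stack #.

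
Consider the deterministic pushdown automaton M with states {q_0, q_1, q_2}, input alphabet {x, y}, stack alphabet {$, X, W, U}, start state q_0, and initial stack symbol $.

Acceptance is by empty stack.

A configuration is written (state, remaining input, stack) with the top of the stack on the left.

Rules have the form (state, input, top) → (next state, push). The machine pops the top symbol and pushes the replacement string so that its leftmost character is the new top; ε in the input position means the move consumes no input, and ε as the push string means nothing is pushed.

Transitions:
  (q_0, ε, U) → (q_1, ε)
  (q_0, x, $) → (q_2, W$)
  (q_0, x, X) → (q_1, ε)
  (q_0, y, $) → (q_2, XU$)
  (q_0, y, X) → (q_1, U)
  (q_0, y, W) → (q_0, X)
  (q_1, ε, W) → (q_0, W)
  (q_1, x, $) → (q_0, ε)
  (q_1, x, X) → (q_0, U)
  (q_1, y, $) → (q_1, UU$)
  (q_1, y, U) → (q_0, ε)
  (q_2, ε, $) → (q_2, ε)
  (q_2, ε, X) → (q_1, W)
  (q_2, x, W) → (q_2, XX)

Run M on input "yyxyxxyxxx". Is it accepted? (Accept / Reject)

Accept

(q_0, yyxyxxyxxx, $) ⊢ (q_2, yxyxxyxxx, XU$) ⊢ (q_1, yxyxxyxxx, WU$) ⊢ (q_0, yxyxxyxxx, WU$) ⊢ (q_0, xyxxyxxx, XU$) ⊢ (q_1, yxxyxxx, U$) ⊢ (q_0, xxyxxx, $) ⊢ (q_2, xyxxx, W$) ⊢ (q_2, yxxx, XX$) ⊢ (q_1, yxxx, WX$) ⊢ (q_0, yxxx, WX$) ⊢ (q_0, xxx, XX$) ⊢ (q_1, xx, X$) ⊢ (q_0, x, U$) ⊢ (q_1, x, $) ⊢ (q_0, ε, ε)
All input consumed and the stack is empty.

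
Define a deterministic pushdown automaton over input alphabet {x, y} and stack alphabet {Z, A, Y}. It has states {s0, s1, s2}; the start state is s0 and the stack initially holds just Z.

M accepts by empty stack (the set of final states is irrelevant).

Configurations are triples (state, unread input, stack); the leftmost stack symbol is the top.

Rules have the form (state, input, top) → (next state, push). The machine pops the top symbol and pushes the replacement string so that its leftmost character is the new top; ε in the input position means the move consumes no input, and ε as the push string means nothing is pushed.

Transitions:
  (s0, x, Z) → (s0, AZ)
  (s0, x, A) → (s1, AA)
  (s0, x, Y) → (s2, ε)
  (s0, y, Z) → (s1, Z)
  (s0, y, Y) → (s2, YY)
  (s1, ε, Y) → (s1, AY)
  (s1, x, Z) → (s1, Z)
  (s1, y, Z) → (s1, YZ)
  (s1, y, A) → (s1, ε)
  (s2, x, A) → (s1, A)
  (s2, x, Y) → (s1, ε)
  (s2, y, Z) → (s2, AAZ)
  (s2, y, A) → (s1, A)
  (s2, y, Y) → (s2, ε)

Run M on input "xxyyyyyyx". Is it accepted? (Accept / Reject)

Reject

(s0, xxyyyyyyx, Z)
  read x, top Z: go to s0, push AZ → (s0, xyyyyyyx, AZ)
  read x, top A: go to s1, push AA → (s1, yyyyyyx, AAZ)
  read y, top A: go to s1, push ε → (s1, yyyyyx, AZ)
  read y, top A: go to s1, push ε → (s1, yyyyx, Z)
  read y, top Z: go to s1, push YZ → (s1, yyyx, YZ)
  ε-move, top Y: go to s1, push AY → (s1, yyyx, AYZ)
  read y, top A: go to s1, push ε → (s1, yyx, YZ)
  ε-move, top Y: go to s1, push AY → (s1, yyx, AYZ)
  read y, top A: go to s1, push ε → (s1, yx, YZ)
  ε-move, top Y: go to s1, push AY → (s1, yx, AYZ)
  read y, top A: go to s1, push ε → (s1, x, YZ)
  ε-move, top Y: go to s1, push AY → (s1, x, AYZ)
No transition applies at (s1, x, AYZ); input not fully consumed.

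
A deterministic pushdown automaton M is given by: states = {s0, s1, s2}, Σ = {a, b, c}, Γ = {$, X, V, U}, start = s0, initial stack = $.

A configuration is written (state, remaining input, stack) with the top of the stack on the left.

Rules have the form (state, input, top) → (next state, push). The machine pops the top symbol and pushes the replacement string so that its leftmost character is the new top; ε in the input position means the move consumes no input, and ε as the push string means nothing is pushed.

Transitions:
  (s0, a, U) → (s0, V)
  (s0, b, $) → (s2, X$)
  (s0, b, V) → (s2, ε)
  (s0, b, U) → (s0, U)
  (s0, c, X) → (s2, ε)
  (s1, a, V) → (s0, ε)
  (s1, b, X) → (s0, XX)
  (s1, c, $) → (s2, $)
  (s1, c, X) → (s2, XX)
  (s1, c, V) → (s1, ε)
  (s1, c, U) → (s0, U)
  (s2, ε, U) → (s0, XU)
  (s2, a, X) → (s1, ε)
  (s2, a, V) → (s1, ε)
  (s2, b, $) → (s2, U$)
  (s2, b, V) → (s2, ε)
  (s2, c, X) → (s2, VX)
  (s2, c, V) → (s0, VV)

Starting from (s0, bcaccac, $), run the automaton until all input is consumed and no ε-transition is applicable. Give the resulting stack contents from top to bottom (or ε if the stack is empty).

(s0, bcaccac, $) ⊢ (s2, caccac, X$) ⊢ (s2, accac, VX$) ⊢ (s1, ccac, X$) ⊢ (s2, cac, XX$) ⊢ (s2, ac, VXX$) ⊢ (s1, c, XX$) ⊢ (s2, ε, XXX$)
All input consumed in state s2 with stack XXX$.

XXX$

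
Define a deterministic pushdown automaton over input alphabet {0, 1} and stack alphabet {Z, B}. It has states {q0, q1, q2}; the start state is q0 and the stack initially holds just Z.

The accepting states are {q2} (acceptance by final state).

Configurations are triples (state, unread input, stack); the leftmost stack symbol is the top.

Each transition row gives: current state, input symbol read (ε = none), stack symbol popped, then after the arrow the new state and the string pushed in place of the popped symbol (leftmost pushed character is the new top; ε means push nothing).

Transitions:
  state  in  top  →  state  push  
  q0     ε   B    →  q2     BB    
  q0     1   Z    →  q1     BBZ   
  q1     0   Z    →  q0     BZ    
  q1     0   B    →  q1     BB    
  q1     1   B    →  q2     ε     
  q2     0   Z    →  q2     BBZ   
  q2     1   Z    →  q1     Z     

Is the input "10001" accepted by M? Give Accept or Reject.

Accept

(q0, 10001, Z) ⊢ (q1, 0001, BBZ) ⊢ (q1, 001, BBBZ) ⊢ (q1, 01, BBBBZ) ⊢ (q1, 1, BBBBBZ) ⊢ (q2, ε, BBBBZ)
All input consumed; state q2 ∈ F.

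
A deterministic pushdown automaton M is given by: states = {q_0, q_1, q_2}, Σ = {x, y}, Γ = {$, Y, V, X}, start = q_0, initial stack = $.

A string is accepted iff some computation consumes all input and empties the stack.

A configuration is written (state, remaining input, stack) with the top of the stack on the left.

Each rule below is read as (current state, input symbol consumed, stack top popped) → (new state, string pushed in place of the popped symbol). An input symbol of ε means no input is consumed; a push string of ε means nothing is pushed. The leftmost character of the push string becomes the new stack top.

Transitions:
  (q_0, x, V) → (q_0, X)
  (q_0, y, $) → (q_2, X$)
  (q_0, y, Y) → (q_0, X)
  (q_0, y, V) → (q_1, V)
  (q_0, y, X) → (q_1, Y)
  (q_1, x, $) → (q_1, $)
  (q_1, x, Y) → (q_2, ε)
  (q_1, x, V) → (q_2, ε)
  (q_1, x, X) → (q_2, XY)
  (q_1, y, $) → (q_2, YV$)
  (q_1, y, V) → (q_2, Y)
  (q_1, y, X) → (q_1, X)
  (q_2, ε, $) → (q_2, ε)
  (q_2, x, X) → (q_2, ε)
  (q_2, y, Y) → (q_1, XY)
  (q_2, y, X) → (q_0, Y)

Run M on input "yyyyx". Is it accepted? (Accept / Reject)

Accept

(q_0, yyyyx, $)
  read y, top $: go to q_2, push X$ → (q_2, yyyx, X$)
  read y, top X: go to q_0, push Y → (q_0, yyx, Y$)
  read y, top Y: go to q_0, push X → (q_0, yx, X$)
  read y, top X: go to q_1, push Y → (q_1, x, Y$)
  read x, top Y: go to q_2, push ε → (q_2, ε, $)
  ε-move, top $: go to q_2, push ε → (q_2, ε, ε)
All input consumed and the stack is empty.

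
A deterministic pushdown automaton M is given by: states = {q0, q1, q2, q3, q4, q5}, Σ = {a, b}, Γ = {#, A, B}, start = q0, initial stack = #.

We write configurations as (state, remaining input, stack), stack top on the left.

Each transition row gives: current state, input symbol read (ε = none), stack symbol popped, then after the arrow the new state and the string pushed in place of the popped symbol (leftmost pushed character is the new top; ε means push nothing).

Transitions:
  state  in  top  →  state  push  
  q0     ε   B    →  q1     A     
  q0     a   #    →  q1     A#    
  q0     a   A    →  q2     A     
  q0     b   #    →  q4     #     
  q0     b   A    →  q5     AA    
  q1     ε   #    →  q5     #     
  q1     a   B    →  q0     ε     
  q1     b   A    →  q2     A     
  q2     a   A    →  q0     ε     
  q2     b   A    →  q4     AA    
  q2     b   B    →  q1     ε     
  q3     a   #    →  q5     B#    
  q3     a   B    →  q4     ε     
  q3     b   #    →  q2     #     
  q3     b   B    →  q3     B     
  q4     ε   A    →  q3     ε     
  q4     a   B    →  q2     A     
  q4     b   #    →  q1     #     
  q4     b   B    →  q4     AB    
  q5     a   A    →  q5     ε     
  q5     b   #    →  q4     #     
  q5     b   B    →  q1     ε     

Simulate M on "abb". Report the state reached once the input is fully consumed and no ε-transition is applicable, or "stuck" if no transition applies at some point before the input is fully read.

q3

(q0, abb, #)
  read a, top #: go to q1, push A# → (q1, bb, A#)
  read b, top A: go to q2, push A → (q2, b, A#)
  read b, top A: go to q4, push AA → (q4, ε, AA#)
  ε-move, top A: go to q3, push ε → (q3, ε, A#)
All input consumed; M is in state q3.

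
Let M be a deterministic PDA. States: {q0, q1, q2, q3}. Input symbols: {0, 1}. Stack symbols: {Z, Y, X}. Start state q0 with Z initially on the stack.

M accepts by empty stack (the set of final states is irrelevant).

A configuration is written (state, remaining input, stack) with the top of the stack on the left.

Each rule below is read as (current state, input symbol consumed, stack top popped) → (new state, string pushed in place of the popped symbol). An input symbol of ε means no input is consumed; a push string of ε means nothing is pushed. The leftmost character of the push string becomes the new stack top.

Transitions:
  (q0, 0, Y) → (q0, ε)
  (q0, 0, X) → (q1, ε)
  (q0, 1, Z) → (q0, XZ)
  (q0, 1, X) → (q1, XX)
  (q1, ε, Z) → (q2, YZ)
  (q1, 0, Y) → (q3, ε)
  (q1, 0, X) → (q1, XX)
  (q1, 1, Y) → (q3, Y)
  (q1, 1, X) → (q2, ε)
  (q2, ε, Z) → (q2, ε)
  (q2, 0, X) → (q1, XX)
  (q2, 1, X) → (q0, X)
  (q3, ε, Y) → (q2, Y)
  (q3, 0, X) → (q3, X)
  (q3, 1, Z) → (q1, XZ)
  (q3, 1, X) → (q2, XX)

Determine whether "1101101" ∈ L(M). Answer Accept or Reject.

(q0, 1101101, Z) ⊢ (q0, 101101, XZ) ⊢ (q1, 01101, XXZ) ⊢ (q1, 1101, XXXZ) ⊢ (q2, 101, XXZ) ⊢ (q0, 01, XXZ) ⊢ (q1, 1, XZ) ⊢ (q2, ε, Z) ⊢ (q2, ε, ε)
All input consumed and the stack is empty.

Accept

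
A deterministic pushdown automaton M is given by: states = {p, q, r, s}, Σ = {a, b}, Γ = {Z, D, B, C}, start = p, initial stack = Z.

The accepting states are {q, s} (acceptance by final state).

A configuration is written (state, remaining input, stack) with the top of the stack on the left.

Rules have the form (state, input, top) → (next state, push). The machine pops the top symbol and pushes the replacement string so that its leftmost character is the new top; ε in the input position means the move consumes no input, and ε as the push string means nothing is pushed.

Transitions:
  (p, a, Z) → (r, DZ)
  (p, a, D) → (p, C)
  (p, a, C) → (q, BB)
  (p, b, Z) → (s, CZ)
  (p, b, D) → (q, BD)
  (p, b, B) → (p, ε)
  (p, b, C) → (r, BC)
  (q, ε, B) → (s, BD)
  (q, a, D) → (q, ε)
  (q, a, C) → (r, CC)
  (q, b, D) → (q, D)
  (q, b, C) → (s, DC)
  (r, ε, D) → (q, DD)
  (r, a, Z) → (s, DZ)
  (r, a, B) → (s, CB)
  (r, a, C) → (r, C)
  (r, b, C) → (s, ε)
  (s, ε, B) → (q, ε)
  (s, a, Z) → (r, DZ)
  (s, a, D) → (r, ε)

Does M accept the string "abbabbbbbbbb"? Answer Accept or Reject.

Accept

(p, abbabbbbbbbb, Z)
  read a, top Z: go to r, push DZ → (r, bbabbbbbbbb, DZ)
  ε-move, top D: go to q, push DD → (q, bbabbbbbbbb, DDZ)
  read b, top D: go to q, push D → (q, babbbbbbbb, DDZ)
  read b, top D: go to q, push D → (q, abbbbbbbb, DDZ)
  read a, top D: go to q, push ε → (q, bbbbbbbb, DZ)
  read b, top D: go to q, push D → (q, bbbbbbb, DZ)
  read b, top D: go to q, push D → (q, bbbbbb, DZ)
  read b, top D: go to q, push D → (q, bbbbb, DZ)
  read b, top D: go to q, push D → (q, bbbb, DZ)
  read b, top D: go to q, push D → (q, bbb, DZ)
  read b, top D: go to q, push D → (q, bb, DZ)
  read b, top D: go to q, push D → (q, b, DZ)
  read b, top D: go to q, push D → (q, ε, DZ)
All input consumed; state q ∈ F.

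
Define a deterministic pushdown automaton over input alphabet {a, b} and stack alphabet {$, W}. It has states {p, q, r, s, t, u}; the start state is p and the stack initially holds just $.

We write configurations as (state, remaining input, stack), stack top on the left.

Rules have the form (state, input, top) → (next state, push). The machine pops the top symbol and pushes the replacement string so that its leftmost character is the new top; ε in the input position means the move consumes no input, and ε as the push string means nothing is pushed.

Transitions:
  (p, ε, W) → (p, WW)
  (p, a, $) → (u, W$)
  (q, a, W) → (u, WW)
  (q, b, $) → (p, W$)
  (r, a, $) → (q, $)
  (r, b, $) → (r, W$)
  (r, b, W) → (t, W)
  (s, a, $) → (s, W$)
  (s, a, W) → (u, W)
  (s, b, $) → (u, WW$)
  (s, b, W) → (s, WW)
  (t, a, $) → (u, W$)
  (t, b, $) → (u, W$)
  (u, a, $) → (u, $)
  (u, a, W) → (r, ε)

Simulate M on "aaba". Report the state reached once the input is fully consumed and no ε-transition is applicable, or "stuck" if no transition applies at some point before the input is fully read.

(p, aaba, $)
  read a, top $: go to u, push W$ → (u, aba, W$)
  read a, top W: go to r, push ε → (r, ba, $)
  read b, top $: go to r, push W$ → (r, a, W$)
No transition for (r, a, top W); M blocks with input a remaining.

stuck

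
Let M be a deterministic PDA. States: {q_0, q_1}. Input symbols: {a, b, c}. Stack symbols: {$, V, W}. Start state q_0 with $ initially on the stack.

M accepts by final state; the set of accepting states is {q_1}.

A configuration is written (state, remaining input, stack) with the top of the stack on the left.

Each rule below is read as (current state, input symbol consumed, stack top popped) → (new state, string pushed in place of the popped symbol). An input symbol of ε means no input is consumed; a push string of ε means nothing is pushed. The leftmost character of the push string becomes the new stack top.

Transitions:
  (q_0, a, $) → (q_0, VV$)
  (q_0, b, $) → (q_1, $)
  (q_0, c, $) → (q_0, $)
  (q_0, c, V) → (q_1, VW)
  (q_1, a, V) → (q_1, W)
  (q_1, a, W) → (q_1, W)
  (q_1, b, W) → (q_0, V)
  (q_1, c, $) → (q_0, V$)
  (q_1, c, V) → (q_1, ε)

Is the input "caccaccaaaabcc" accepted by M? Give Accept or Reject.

(q_0, caccaccaaaabcc, $)
  read c, top $: go to q_0, push $ → (q_0, accaccaaaabcc, $)
  read a, top $: go to q_0, push VV$ → (q_0, ccaccaaaabcc, VV$)
  read c, top V: go to q_1, push VW → (q_1, caccaaaabcc, VWV$)
  read c, top V: go to q_1, push ε → (q_1, accaaaabcc, WV$)
  read a, top W: go to q_1, push W → (q_1, ccaaaabcc, WV$)
No transition applies at (q_1, ccaaaabcc, WV$); input not fully consumed.

Reject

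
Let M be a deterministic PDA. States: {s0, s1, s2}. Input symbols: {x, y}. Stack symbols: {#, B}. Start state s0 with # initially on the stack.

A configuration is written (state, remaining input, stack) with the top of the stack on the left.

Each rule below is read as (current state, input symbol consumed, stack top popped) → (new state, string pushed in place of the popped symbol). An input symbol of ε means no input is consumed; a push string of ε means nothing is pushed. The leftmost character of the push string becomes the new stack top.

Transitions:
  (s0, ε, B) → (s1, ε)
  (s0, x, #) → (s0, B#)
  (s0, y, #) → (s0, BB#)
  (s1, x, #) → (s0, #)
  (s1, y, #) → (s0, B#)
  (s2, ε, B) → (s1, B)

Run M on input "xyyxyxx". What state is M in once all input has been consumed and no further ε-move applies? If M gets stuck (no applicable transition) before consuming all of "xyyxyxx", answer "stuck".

(s0, xyyxyxx, #) ⊢ (s0, yyxyxx, B#) ⊢ (s1, yyxyxx, #) ⊢ (s0, yxyxx, B#) ⊢ (s1, yxyxx, #) ⊢ (s0, xyxx, B#) ⊢ (s1, xyxx, #) ⊢ (s0, yxx, #) ⊢ (s0, xx, BB#) ⊢ (s1, xx, B#)
No transition for (s1, x, top B); M blocks with input xx remaining.

stuck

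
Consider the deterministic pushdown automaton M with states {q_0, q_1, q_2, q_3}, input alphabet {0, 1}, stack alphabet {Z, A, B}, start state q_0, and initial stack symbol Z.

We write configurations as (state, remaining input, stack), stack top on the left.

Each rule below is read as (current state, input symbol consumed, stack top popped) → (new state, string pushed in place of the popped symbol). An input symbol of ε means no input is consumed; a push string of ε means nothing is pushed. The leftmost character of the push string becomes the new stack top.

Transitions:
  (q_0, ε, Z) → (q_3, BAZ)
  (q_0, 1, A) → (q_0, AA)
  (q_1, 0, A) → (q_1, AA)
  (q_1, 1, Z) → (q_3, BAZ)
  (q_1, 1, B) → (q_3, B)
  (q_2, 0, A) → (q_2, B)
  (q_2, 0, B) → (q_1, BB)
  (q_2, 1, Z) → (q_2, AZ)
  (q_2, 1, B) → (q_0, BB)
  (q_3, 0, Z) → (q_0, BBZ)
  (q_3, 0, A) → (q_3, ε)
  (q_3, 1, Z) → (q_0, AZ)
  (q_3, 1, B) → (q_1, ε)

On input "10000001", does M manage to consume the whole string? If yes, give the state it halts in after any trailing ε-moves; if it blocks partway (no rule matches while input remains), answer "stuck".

(q_0, 10000001, Z)
  ε-move, top Z: go to q_3, push BAZ → (q_3, 10000001, BAZ)
  read 1, top B: go to q_1, push ε → (q_1, 0000001, AZ)
  read 0, top A: go to q_1, push AA → (q_1, 000001, AAZ)
  read 0, top A: go to q_1, push AA → (q_1, 00001, AAAZ)
  read 0, top A: go to q_1, push AA → (q_1, 0001, AAAAZ)
  read 0, top A: go to q_1, push AA → (q_1, 001, AAAAAZ)
  read 0, top A: go to q_1, push AA → (q_1, 01, AAAAAAZ)
  read 0, top A: go to q_1, push AA → (q_1, 1, AAAAAAAZ)
No transition for (q_1, 1, top A); M blocks with input 1 remaining.

stuck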